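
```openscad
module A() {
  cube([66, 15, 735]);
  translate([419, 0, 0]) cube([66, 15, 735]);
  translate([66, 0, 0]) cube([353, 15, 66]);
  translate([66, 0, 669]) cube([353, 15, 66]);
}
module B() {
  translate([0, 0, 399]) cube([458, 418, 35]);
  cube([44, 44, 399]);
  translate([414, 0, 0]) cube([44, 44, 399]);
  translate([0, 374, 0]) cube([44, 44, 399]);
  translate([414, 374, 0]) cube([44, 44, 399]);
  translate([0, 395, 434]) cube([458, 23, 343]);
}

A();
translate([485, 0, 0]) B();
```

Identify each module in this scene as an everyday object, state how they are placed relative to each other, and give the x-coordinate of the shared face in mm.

A is a picture frame. B is a chair. The chair is against the picture frame's +x side, with their −y faces flush. The x-coordinate of the shared face is 485 mm.

The picture frame's +x face and the chair's −x face are both at x = 485 mm.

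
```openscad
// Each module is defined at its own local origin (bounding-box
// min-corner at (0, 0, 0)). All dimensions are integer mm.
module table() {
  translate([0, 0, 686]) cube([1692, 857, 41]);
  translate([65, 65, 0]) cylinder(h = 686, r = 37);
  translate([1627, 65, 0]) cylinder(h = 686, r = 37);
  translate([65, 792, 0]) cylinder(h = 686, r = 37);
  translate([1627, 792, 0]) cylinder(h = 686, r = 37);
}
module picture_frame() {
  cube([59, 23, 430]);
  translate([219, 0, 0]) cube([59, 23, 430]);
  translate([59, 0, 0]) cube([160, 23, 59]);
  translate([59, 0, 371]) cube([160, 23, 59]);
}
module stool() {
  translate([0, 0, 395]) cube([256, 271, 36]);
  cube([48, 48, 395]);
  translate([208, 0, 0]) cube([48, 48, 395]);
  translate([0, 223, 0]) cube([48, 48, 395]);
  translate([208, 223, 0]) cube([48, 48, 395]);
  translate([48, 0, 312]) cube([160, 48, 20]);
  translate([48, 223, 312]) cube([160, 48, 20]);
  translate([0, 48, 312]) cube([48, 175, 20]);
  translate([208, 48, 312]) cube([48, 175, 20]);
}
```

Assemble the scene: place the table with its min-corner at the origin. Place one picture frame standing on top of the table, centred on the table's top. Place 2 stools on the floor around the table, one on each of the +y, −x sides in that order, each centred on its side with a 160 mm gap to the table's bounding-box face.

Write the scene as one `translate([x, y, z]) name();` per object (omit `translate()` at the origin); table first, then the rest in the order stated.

table();
translate([707, 417, 727]) picture_frame();
translate([718, 1017, 0]) stool();
translate([-416, 293, 0]) stool();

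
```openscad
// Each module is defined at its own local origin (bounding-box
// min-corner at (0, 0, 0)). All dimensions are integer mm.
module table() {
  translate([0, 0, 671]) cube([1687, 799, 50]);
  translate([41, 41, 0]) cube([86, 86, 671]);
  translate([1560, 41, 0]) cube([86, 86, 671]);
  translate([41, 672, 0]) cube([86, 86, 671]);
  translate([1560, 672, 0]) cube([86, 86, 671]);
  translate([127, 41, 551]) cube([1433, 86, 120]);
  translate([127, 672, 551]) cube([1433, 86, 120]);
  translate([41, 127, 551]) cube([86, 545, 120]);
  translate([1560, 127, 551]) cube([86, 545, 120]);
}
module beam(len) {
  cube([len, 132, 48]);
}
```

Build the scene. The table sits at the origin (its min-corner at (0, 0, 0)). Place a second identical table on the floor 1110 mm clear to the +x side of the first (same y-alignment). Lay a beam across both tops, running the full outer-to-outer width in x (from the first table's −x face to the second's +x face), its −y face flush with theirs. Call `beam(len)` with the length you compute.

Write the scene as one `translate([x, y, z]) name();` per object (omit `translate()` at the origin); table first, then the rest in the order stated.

table();
translate([2797, 0, 0]) table();
translate([0, 0, 721]) beam(4484);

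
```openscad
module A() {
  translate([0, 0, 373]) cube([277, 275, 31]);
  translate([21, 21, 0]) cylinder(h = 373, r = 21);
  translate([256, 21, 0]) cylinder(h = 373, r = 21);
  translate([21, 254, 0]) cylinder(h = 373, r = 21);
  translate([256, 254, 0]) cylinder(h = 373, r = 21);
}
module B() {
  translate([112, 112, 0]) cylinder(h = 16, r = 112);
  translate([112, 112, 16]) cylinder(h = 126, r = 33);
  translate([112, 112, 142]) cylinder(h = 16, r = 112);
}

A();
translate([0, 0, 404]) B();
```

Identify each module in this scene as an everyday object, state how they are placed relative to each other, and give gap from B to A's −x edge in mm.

A is a stool. B is a spool. The spool is on top of the stool. The gap from the spool to the stool's −x edge is 0 mm.

The spool's min-x is at 0; the stool's min-x is 0; gap = 0 mm.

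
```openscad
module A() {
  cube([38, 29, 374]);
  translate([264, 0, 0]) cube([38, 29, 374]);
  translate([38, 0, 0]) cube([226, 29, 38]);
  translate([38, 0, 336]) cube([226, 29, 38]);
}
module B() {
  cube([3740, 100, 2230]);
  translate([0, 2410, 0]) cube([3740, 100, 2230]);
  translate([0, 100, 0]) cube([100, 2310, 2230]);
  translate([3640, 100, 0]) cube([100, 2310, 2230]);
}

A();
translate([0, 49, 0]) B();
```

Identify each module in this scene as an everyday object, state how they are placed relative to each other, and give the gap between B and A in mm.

The house frame's nearest face is 20 mm from the picture frame's +y face.

A is a picture frame. B is a house frame. The house frame is on the floor beside the picture frame on its +y side. The gap between the house frame and the picture frame is 20 mm.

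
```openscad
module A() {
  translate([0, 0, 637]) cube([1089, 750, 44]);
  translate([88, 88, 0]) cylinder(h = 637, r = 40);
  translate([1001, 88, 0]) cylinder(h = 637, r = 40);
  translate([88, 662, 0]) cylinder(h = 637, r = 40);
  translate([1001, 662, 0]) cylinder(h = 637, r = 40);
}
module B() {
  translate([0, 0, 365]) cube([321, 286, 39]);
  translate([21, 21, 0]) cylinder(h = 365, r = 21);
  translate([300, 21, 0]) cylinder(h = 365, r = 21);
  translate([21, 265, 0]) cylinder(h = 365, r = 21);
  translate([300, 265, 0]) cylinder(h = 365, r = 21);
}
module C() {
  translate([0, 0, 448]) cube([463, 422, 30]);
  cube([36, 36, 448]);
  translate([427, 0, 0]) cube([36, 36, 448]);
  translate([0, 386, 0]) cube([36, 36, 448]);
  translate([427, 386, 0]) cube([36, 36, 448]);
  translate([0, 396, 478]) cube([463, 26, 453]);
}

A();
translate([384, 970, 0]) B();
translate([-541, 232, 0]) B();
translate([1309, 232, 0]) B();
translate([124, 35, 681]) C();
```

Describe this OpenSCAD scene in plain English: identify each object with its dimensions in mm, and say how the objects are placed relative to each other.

A is a rectangular dining table. The top is 1089×750×44 mm with its upper surface at z = 681 mm. It stands on four round legs of 80 mm diameter, each leg's bounding box inset 48 mm from the nearest pair of top edges, running from the floor to the underside of the top.

B is a four-legged stool. The seat is 321×286 mm, 39 mm thick, top at z = 404 mm. It stands on four round legs, each 42 mm in diameter, from z = 0 to the seat underside, each leg's axis is inset half a diameter from the nearest pair of seat edges (so the leg's bounding box is flush with the corner).

C is a chair: 463×422 mm seat, 30 mm thick, top at z = 478 mm, on four 36 mm square corner legs flush with the seat edges. A 26 mm thick backrest slab spans the full seat width, extending 453 mm above the seat top, its back face flush with the seat's +y edge.

Three stools sit around the table at the +y, −x, +x sides. The chair is on top of the table.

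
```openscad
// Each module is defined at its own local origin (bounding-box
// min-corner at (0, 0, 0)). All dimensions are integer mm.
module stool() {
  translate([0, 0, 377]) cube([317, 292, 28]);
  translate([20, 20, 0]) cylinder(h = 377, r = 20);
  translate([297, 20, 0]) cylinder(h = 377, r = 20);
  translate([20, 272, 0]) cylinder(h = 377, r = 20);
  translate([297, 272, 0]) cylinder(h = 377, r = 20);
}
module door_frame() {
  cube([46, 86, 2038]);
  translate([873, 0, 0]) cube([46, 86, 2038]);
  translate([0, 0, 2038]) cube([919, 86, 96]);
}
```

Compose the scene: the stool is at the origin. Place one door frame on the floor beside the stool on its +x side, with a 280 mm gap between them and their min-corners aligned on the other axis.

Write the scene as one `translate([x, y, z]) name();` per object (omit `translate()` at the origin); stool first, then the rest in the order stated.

stool();
translate([597, 0, 0]) door_frame();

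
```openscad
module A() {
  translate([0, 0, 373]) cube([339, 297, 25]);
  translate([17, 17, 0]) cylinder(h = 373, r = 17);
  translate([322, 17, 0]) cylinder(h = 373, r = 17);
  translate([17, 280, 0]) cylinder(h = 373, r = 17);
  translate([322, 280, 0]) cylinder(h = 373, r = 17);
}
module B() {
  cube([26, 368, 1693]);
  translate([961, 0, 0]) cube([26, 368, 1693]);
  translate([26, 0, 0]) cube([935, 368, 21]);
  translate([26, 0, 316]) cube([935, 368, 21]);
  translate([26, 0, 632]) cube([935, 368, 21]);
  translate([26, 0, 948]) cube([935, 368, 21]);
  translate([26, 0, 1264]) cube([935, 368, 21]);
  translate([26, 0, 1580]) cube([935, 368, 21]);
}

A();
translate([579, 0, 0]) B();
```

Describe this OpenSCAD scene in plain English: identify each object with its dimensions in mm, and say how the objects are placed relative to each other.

A is a four-legged stool. The seat is 339×297 mm, 25 mm thick, top at z = 398 mm. It stands on four round legs, each 34 mm in diameter, from z = 0 to the seat underside, each leg's axis is inset half a diameter from the nearest pair of seat edges (so the leg's bounding box is flush with the corner).

B is a bookshelf 987 mm wide overall, 368 mm deep and 1693 mm tall. The two sides are 26 mm thick vertical panels. 6 horizontal shelves of 21 mm thickness span between the inner faces of the sides; the lowest shelf sits on the floor and shelves are stacked with a clear vertical gap of 295 mm between each pair.

The bookshelf is on the floor beside the stool on its +x side.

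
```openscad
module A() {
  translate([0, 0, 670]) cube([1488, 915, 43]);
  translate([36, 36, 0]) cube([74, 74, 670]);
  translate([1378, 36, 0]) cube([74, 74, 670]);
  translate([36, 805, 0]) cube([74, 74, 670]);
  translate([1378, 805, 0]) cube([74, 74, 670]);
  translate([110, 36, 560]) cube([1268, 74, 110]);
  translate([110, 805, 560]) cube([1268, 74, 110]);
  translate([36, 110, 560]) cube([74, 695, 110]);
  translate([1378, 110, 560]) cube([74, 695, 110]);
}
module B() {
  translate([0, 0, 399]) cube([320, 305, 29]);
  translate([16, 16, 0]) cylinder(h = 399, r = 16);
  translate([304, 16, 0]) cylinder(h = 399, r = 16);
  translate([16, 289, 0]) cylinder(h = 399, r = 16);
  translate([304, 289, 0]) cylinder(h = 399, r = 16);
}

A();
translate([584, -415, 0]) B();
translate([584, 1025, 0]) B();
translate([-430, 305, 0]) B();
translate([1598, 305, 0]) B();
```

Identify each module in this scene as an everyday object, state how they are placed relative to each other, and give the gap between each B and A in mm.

Each stool's nearest face is 110 mm from the table's bounding box.

A is a table. B is a stool. Four stools sit around the table at the −y, +y, −x, +x sides. The gap between each stool and the table is 110 mm.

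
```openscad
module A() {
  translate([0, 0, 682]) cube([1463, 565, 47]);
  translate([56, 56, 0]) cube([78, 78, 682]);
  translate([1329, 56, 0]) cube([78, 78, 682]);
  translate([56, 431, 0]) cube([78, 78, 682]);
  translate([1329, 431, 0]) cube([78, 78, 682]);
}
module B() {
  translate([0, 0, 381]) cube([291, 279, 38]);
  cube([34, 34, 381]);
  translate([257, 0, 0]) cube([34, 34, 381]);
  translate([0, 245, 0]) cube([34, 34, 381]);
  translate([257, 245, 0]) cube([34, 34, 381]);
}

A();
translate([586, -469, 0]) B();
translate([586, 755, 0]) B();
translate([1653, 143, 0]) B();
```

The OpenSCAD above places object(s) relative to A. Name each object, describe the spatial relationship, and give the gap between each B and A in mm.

A is a table. B is a stool. Three stools sit around the table at the −y, +y, +x sides. The gap between each stool and the table is 190 mm.

Each stool's nearest face is 190 mm from the table's bounding box.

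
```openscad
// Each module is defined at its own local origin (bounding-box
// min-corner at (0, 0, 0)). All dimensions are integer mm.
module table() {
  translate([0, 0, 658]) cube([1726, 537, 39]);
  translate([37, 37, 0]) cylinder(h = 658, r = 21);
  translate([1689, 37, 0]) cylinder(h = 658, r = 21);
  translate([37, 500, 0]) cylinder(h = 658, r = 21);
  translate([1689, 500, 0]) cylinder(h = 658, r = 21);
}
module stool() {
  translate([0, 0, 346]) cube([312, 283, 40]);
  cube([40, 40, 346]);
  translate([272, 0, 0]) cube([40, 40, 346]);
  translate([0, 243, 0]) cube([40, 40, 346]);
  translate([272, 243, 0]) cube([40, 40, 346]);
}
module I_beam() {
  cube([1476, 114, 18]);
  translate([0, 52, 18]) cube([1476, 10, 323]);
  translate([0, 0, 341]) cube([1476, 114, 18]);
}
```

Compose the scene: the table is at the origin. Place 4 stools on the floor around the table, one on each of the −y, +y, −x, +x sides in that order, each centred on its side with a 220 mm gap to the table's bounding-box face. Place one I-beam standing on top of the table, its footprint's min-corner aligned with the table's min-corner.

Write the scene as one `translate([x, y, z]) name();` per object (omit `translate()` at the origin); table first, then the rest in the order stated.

table();
translate([707, -503, 0]) stool();
translate([707, 757, 0]) stool();
translate([-532, 127, 0]) stool();
translate([1946, 127, 0]) stool();
translate([0, 0, 697]) I_beam();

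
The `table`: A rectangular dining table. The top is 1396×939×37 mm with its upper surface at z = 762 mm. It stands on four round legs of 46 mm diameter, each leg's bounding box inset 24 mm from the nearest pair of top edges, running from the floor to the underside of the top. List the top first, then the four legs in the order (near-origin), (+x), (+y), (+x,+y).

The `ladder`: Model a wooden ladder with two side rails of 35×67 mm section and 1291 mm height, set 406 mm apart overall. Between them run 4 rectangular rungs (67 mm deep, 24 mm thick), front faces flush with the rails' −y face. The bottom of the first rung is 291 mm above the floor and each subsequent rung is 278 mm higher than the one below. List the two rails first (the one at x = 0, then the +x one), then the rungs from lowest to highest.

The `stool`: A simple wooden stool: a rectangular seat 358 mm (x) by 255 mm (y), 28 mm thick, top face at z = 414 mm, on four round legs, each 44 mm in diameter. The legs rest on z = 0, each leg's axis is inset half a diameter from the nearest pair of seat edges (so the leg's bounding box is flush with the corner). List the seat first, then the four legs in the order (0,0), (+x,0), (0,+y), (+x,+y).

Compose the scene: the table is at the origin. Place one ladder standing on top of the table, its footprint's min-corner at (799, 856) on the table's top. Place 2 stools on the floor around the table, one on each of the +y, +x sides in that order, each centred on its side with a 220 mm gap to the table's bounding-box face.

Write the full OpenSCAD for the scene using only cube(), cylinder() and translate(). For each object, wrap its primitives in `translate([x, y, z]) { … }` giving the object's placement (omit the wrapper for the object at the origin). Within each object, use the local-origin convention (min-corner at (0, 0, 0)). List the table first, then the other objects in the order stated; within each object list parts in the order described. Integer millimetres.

translate([0, 0, 725]) cube([1396, 939, 37]);
translate([47, 47, 0]) cylinder(h = 725, r = 23);
translate([1349, 47, 0]) cylinder(h = 725, r = 23);
translate([47, 892, 0]) cylinder(h = 725, r = 23);
translate([1349, 892, 0]) cylinder(h = 725, r = 23);
translate([799, 856, 762]) {
  cube([35, 67, 1291]);
  translate([371, 0, 0]) cube([35, 67, 1291]);
  translate([35, 0, 291]) cube([336, 67, 24]);
  translate([35, 0, 569]) cube([336, 67, 24]);
  translate([35, 0, 847]) cube([336, 67, 24]);
  translate([35, 0, 1125]) cube([336, 67, 24]);
}
translate([519, 1159, 0]) {
  translate([0, 0, 386]) cube([358, 255, 28]);
  translate([22, 22, 0]) cylinder(h = 386, r = 22);
  translate([336, 22, 0]) cylinder(h = 386, r = 22);
  translate([22, 233, 0]) cylinder(h = 386, r = 22);
  translate([336, 233, 0]) cylinder(h = 386, r = 22);
}
translate([1616, 342, 0]) {
  translate([0, 0, 386]) cube([358, 255, 28]);
  translate([22, 22, 0]) cylinder(h = 386, r = 22);
  translate([336, 22, 0]) cylinder(h = 386, r = 22);
  translate([22, 233, 0]) cylinder(h = 386, r = 22);
  translate([336, 233, 0]) cylinder(h = 386, r = 22);
}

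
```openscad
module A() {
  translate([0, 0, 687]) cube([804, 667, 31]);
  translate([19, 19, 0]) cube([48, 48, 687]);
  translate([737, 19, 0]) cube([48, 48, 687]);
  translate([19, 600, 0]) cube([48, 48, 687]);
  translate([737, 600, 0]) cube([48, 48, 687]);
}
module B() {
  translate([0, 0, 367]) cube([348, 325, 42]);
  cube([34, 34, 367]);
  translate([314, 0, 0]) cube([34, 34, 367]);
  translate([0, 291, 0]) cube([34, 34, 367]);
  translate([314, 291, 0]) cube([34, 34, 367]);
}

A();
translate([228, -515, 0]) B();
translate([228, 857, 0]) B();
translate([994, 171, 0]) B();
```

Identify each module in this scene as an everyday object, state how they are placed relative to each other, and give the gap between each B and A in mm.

A is a table. B is a stool. Three stools sit around the table at the −y, +y, +x sides. The gap between each stool and the table is 190 mm.

Each stool's nearest face is 190 mm from the table's bounding box.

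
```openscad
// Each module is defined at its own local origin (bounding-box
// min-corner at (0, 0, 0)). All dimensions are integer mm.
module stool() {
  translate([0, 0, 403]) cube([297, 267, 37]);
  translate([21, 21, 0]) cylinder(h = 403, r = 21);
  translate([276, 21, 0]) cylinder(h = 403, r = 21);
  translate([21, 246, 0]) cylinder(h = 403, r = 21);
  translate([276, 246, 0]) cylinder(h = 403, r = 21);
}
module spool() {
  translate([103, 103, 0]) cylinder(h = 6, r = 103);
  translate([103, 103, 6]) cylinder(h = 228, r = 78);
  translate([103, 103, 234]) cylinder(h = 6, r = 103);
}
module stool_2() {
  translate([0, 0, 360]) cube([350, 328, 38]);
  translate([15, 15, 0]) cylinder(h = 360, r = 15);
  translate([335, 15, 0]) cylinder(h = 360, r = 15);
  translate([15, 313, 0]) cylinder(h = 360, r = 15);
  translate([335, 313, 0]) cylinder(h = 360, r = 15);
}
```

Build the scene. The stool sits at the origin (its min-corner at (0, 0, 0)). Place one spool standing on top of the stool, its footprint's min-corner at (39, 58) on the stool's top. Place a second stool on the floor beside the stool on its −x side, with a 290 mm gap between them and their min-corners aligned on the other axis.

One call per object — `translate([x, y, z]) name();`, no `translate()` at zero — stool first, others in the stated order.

stool();
translate([39, 58, 440]) spool();
translate([-640, 0, 0]) stool_2();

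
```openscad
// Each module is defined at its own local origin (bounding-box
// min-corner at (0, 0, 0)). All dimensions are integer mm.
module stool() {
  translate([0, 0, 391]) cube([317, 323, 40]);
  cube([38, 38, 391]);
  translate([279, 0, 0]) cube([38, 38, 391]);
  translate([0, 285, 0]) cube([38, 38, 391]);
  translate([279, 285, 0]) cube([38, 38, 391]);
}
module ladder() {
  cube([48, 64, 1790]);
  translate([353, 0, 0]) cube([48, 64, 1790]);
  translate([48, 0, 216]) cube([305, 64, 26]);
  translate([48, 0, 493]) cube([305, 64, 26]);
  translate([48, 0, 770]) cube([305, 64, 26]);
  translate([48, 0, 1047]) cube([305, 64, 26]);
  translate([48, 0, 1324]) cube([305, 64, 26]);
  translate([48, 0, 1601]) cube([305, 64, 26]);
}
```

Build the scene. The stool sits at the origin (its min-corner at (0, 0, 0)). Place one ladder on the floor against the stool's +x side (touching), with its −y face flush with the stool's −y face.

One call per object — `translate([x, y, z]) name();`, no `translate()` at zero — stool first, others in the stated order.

stool();
translate([317, 0, 0]) ladder();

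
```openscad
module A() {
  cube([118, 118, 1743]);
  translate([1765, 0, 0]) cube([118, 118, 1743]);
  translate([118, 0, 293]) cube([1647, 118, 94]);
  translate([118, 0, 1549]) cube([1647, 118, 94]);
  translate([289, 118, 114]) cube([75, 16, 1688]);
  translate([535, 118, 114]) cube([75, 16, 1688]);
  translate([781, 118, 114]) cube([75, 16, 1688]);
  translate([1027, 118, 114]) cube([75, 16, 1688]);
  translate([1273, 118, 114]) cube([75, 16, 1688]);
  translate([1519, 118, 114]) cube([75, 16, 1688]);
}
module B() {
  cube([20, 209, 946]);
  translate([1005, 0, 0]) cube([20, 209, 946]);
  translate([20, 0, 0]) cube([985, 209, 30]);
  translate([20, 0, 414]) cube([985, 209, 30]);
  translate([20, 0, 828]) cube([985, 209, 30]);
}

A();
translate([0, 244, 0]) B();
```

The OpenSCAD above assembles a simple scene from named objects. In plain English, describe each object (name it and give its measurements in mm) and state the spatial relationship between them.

A is a fence section. Two 118×118 mm posts, 1743 mm tall, stand on the floor with a clear span of 1647 mm between their inner faces. Two horizontal rails of 118×94 mm section span the gap between the posts with their undersides at z = 293 mm and z = 1549 mm, flush with the posts' −y face. 6 pickets, each 75 mm wide, 16 mm thick and 1688 mm tall, are fixed to the +y face of the rails with their bottoms at z = 114 mm, evenly spaced across the span with equal gaps (rounded down to the nearest mm) at the −x end and between each pair — any rounding remainder accumulates at the +x end.

B is an open bookshelf. Two side panels, each 20 mm thick, 209 mm deep and 946 mm tall, stand 1025 mm apart (outside-to-outside). Between them sit 3 shelves, each 30 mm thick and 209 mm deep, spanning the full gap between the sides. The bottom shelf rests on the floor (its underside at z = 0) and the clear gap between one shelf's top and the next shelf's underside is 384 mm.

The bookshelf is on the floor beside the fence section on its +y side.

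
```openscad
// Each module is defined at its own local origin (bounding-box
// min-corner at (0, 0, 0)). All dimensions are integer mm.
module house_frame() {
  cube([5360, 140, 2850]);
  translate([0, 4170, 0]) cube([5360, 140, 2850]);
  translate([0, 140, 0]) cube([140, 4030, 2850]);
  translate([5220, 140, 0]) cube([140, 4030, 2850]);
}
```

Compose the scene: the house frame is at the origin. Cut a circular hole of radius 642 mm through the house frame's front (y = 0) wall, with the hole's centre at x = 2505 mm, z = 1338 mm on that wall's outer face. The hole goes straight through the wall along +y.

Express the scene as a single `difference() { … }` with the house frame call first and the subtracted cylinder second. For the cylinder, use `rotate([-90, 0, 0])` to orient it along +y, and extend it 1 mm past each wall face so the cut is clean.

difference() {
  house_frame();
  translate([2505, -1, 1338]) rotate([-90, 0, 0]) cylinder(h = 142, r = 642);
}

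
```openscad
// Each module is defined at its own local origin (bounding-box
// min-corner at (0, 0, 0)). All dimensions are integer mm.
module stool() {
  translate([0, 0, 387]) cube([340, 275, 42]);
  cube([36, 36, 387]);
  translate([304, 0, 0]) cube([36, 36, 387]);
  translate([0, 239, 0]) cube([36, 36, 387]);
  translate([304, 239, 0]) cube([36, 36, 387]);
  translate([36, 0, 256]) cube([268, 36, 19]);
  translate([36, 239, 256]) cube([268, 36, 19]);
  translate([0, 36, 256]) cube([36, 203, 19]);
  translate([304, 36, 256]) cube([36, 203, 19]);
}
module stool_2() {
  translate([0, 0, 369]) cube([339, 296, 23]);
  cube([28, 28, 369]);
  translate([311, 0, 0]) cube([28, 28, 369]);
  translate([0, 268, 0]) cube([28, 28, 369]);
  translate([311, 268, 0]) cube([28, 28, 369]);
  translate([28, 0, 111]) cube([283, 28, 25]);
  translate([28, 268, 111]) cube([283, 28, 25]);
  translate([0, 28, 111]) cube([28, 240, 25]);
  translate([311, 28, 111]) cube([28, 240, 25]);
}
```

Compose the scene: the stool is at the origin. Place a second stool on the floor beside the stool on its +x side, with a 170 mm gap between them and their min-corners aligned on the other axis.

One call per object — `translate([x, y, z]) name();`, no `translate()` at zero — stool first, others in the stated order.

stool();
translate([510, 0, 0]) stool_2();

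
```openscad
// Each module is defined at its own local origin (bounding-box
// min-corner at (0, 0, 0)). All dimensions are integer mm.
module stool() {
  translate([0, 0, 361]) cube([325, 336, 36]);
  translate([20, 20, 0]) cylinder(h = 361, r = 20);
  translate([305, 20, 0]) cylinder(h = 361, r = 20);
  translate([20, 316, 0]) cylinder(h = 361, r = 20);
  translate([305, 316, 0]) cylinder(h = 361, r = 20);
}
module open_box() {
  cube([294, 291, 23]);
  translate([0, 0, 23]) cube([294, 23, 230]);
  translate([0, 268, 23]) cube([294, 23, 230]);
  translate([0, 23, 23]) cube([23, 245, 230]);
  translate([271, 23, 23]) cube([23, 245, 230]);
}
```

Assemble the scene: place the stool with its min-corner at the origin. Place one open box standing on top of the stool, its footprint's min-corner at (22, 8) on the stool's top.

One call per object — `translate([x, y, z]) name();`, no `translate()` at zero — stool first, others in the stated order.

stool();
translate([22, 8, 397]) open_box();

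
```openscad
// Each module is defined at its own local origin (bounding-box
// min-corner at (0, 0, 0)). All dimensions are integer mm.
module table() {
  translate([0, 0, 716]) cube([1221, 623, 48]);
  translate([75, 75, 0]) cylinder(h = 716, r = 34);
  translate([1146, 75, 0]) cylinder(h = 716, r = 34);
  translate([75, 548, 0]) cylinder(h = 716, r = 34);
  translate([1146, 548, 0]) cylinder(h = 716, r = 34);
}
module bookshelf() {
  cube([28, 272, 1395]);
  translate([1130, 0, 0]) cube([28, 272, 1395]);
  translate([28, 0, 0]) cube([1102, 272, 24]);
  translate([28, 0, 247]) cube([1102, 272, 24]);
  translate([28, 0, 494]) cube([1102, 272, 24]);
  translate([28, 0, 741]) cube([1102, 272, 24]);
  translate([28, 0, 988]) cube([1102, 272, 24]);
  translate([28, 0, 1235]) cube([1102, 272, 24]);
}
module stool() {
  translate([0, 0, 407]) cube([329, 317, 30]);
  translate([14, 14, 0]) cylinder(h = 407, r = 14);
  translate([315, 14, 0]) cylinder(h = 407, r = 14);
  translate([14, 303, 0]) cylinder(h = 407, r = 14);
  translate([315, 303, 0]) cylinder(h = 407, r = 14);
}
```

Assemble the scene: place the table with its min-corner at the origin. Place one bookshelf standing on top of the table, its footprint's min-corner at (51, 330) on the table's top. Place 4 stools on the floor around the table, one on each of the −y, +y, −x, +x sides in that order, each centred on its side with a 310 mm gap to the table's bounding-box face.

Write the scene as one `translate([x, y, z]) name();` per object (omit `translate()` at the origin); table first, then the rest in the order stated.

table();
translate([51, 330, 764]) bookshelf();
translate([446, -627, 0]) stool();
translate([446, 933, 0]) stool();
translate([-639, 153, 0]) stool();
translate([1531, 153, 0]) stool();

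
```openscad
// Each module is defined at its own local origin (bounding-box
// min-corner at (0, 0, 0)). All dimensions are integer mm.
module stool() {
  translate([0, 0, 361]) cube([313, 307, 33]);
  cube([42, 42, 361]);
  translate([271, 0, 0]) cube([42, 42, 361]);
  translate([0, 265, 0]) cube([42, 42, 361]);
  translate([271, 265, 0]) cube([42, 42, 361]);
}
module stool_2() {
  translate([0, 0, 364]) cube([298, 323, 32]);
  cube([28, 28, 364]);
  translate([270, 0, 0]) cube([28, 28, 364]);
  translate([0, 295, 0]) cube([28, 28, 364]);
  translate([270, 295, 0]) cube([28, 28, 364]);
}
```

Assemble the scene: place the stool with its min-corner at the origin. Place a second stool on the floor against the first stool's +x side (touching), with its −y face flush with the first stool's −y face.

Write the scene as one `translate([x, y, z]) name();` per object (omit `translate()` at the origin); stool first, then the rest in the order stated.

stool();
translate([313, 0, 0]) stool_2();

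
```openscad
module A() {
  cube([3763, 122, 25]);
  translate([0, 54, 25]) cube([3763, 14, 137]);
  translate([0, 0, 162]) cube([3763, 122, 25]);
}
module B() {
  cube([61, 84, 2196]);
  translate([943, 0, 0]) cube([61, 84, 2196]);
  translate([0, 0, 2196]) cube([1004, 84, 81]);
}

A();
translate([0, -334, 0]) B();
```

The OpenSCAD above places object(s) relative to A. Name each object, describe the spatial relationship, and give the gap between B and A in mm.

A is an I-beam. B is a door frame. The door frame is on the floor beside the I-beam on its −y side. The gap between the door frame and the I-beam is 250 mm.

The door frame's nearest face is 250 mm from the I-beam's −y face.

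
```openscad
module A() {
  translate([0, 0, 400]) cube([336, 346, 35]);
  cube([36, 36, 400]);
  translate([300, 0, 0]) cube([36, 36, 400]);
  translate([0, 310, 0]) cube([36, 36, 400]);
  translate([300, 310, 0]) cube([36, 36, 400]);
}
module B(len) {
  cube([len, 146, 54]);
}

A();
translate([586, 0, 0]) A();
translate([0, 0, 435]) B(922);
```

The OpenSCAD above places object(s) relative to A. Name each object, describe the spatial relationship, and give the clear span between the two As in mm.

Second stool starts at x = 586; first ends at x = 336; clear span = 586 − 336 = 250 mm.

A is a stool. B is a beam. A beam spans the tops of two stools. The clear span between the two stools is 250 mm.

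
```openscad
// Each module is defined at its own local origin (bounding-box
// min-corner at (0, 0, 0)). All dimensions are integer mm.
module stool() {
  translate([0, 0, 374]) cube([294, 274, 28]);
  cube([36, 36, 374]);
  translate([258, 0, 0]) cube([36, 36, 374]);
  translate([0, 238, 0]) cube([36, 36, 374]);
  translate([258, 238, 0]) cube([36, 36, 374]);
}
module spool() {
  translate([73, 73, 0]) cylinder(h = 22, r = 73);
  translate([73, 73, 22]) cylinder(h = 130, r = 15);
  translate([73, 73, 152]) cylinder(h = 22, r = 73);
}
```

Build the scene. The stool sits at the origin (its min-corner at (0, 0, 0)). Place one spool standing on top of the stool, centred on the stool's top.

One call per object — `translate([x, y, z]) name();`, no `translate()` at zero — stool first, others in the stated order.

stool();
translate([74, 64, 402]) spool();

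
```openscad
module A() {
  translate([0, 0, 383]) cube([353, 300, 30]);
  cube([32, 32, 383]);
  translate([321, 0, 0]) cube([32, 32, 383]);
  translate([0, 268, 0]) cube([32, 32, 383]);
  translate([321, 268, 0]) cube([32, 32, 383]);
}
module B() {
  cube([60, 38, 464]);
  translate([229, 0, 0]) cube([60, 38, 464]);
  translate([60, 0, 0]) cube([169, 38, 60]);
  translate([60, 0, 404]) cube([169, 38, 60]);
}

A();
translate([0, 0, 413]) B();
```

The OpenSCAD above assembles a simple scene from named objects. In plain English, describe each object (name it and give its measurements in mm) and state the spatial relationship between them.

A is a four-legged stool. The seat is 353×300 mm, 30 mm thick, top at z = 413 mm. It stands on four square legs, each 32×32 mm in cross-section, from z = 0 to the seat underside, each flush with a corner of the seat.

B is a picture frame with a 169×344 mm rectangular opening (x by z) and a uniform 60 mm border on every side. Frame depth is 38 mm along y. It is built from two vertical stiles running the full outside height and two horizontal rails spanning the gap between the stiles.

The picture frame is on top of the stool.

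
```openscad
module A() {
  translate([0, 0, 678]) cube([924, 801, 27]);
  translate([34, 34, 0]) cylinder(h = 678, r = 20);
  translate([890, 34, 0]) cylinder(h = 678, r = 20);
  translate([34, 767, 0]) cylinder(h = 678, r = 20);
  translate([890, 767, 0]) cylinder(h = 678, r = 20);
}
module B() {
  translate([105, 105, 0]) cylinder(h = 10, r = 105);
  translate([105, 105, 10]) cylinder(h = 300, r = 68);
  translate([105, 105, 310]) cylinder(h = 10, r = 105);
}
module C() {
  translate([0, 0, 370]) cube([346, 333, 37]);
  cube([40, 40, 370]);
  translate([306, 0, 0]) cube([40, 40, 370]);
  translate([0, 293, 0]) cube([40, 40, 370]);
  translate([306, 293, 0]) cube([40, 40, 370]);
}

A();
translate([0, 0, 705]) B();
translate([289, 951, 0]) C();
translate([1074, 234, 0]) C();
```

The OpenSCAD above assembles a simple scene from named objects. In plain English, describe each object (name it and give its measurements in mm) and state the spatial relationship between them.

A is a rectangular dining table. The top is 924×801×27 mm with its upper surface at z = 705 mm. It stands on four round legs of 40 mm diameter, each leg's bounding box inset 14 mm from the nearest pair of top edges, running from the floor to the underside of the top.

B is a spool: two coaxial disc flanges of radius 105 mm and thickness 10 mm, joined by a core cylinder of radius 68 mm and height 300 mm. The lower flange rests on z = 0 and the three cylinders share a vertical axis.

C is a simple wooden stool: a rectangular seat 346 mm (x) by 333 mm (y), 37 mm thick, top face at z = 407 mm, on four square legs, each 40×40 mm in cross-section. The legs rest on z = 0, each flush with a corner of the seat.

The spool is on top of the table. Two stools sit around the table at the +y, +x sides.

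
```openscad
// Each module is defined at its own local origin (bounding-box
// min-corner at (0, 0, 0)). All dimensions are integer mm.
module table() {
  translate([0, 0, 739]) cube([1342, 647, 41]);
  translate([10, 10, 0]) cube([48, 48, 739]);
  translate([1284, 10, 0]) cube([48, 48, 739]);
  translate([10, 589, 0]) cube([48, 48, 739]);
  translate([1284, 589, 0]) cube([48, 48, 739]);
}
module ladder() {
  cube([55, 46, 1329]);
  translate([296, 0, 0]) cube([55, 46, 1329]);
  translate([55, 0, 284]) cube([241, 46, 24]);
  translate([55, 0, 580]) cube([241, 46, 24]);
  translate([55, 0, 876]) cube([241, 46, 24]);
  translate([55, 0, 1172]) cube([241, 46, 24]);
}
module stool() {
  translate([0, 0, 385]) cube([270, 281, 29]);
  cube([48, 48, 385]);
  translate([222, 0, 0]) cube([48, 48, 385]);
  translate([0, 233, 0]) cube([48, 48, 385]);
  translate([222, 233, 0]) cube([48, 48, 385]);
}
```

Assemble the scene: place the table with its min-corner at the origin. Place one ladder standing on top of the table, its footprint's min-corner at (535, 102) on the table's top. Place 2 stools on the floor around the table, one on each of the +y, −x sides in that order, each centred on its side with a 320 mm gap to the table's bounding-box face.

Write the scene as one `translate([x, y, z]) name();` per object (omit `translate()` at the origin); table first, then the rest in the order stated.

table();
translate([535, 102, 780]) ladder();
translate([536, 967, 0]) stool();
translate([-590, 183, 0]) stool();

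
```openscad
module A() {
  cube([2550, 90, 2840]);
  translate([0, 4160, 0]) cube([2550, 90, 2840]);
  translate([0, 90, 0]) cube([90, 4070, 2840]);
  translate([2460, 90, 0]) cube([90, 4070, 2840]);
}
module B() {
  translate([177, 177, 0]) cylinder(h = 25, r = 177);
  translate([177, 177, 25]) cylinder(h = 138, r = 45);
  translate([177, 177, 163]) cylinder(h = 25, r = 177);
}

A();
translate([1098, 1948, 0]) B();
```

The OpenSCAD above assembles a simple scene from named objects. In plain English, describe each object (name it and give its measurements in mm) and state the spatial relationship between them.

A is the wall frame of a small rectangular building: four walls, each 2840 mm tall and 90 mm thick, enclosing a footprint 2550 mm (x) by 4250 mm (y) outside-to-outside, with no floor or roof. The front and back walls (the −y and +y sides) span the full width; the two side walls fit between them.

B is a spool: two coaxial disc flanges of radius 177 mm and thickness 25 mm, joined by a core cylinder of radius 45 mm and height 138 mm. The lower flange rests on z = 0 and the three cylinders share a vertical axis.

The spool sits inside the house frame, centred.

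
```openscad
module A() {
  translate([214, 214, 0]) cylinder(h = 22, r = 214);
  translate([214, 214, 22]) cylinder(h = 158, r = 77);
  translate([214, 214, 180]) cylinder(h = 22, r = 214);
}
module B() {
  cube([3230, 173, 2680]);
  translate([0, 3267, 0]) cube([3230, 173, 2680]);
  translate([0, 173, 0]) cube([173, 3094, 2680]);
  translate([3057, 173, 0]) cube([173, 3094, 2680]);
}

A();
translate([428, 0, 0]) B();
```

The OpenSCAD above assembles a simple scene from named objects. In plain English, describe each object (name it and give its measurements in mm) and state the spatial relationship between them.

A is a spool: two coaxial disc flanges of radius 214 mm and thickness 22 mm, joined by a core cylinder of radius 77 mm and height 158 mm. The lower flange rests on z = 0 and the three cylinders share a vertical axis.

B is a box-shaped house frame (walls only): outside footprint 3230×3440 mm, wall height 2680 mm, wall thickness 173 mm. The two y-facing walls run the full x-width; the two x-facing walls fit between the inner faces of the y-facing walls.

The house frame is against the spool's +x side, with their −y faces flush.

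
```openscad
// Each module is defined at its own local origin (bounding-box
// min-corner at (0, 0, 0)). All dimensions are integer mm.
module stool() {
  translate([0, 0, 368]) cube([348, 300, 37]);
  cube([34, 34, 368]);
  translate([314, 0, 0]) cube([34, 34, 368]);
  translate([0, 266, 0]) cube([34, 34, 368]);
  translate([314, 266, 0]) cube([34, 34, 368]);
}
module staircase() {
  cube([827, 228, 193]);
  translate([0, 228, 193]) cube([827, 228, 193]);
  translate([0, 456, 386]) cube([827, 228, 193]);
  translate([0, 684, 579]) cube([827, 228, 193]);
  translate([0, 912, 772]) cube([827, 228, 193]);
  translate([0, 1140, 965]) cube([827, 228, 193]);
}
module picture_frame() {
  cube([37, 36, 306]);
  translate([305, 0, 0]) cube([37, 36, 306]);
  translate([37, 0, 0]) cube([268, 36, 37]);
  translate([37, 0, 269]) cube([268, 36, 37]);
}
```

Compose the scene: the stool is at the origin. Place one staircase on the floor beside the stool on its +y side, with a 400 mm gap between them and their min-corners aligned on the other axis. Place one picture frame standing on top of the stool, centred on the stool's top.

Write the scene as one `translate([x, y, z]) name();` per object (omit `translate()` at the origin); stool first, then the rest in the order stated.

stool();
translate([0, 700, 0]) staircase();
translate([3, 132, 405]) picture_frame();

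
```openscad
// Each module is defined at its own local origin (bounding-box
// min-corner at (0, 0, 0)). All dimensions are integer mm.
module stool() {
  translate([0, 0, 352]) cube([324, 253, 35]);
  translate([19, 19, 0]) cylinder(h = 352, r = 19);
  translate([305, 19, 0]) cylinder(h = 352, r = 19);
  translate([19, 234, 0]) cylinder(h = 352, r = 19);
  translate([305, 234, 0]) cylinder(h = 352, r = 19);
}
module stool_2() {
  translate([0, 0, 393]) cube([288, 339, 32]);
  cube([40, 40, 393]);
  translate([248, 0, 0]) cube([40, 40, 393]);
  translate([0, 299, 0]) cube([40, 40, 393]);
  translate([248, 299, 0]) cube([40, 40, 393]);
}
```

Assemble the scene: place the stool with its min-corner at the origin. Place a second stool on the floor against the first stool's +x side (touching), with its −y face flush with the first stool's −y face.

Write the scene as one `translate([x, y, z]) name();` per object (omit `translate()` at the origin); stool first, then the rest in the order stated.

stool();
translate([324, 0, 0]) stool_2();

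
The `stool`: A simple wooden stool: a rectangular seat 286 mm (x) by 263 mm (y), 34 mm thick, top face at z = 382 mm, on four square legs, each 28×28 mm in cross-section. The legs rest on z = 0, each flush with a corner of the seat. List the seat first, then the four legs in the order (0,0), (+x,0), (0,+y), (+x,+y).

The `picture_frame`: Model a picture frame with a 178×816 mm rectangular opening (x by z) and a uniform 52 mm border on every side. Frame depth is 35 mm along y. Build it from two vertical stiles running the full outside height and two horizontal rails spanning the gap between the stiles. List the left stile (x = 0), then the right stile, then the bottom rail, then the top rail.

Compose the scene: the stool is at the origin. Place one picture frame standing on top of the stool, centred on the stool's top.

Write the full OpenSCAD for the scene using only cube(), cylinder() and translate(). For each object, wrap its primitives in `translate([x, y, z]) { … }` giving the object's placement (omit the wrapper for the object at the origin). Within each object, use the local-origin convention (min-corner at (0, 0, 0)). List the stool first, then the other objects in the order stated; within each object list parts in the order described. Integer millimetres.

translate([0, 0, 348]) cube([286, 263, 34]);
cube([28, 28, 348]);
translate([258, 0, 0]) cube([28, 28, 348]);
translate([0, 235, 0]) cube([28, 28, 348]);
translate([258, 235, 0]) cube([28, 28, 348]);
translate([2, 114, 382]) {
  cube([52, 35, 920]);
  translate([230, 0, 0]) cube([52, 35, 920]);
  translate([52, 0, 0]) cube([178, 35, 52]);
  translate([52, 0, 868]) cube([178, 35, 52]);
}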